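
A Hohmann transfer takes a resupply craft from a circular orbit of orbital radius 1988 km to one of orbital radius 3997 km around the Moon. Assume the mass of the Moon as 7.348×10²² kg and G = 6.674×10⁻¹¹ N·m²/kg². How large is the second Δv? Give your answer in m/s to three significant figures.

Δv ≈ 205 m/s

μ = GM = 6.674×10⁻¹¹ × 7.348×10²² = 4.904×10¹² m³/s².
r₁ = 1988 km = 1.988×10⁶ m.
r₂ = 3997 km = 3.997×10⁶ m.
Transfer ellipse a_t = (r₁ + r₂)/2 = 2.992×10⁶ m.
At r₁: circular v_c1 = √(μ/r₁) = 1571 m/s; transfer-perilune v_p = √[μ(2/r₁ − 1/a_t)] = 1815 m/s.
At r₂: circular v_c2 = √(μ/r₂) = 1108 m/s; transfer-apolune v_a = √[μ(2/r₂ − 1/a_t)] = 902.8 m/s.
Δv₂ = v_c2 − v_a = 204.8 m/s.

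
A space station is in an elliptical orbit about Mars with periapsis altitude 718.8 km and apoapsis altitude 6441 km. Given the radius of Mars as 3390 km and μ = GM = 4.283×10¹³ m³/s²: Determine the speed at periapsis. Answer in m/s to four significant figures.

r_p = 3390 + 718.8 = 4108.8 km = 4.1088×10⁶ m.
r_a = 3390 + 6441 = 9831.0 km = 9.8310×10⁶ m.
Semi-major axis a = (r_p + r_a)/2 = 6969.9 km = 6.970×10⁶ m.
Vis-viva: v² = μ(2/r − 1/a) = 4.283×10¹³ × (4.868×10⁻⁷ − 1.435×10⁻⁷) = 1.470×10⁷ m²/s².
v = 3834 m/s.

v ≈ 3834 m/s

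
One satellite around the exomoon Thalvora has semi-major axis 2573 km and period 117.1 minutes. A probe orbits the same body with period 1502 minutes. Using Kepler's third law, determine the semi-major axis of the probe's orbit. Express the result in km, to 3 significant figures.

Kepler's third law: a³ ∝ T², so a₂ = a₁ (T₂/T₁)^(2/3).
T₂/T₁ = 12.83, (T₂/T₁)^(2/3) = 5.480.
a₂ = 2573 × 5.480 = 14100 km.

a₂ ≈ 14100 km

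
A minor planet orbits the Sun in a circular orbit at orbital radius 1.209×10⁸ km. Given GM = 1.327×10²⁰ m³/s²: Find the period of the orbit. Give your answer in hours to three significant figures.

r = 1.209×10⁸ km = 1.209×10¹¹ m.
Kepler's third law: T = 2π√(r³/μ) = 2π√((1.209×10¹¹)³ / 1.327×10²⁰).
r³/μ = 1.332×10¹³ s², so T = 2π × 3.649×10⁶ = 2.293×10⁷ s.
Converting: 2.293×10⁷ s ÷ 3600 = 6369 hours.

T ≈ 6370 hours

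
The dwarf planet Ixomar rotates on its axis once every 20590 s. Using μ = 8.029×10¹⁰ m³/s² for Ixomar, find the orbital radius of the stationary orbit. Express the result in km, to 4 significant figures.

A synchronous orbit has period T, so by Kepler's third law a = (μT²/4π²)^(1/3).
μT²/4π² = 8.029×10¹⁰ × (2.059×10⁴)² / 39.48 = 8.622×10¹⁷ m³.
a = 9.518×10⁵ m = 951.78 km.

r_sync ≈ 951.8 km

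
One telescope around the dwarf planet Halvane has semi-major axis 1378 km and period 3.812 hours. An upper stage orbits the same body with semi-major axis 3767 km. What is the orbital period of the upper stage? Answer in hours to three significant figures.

T₂ ≈ 17.2 hours

Kepler's third law: T² ∝ a³, so T₂ = T₁ (a₂/a₁)^(3/2).
a₂/a₁ = 2.734, (a₂/a₁)^(3/2) = 4.520.
T₂ = 3.812 × 4.520 = 17.23 hours.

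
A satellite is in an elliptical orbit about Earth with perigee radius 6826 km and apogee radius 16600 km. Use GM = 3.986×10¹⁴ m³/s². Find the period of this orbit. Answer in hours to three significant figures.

Semi-major axis a = (r_p + r_a)/2 = (6826.0 + 16600)/2 = 11713 km = 1.171×10⁷ m.
By Kepler's third law T = 2π√(a³/μ) = 2π × 2.008×10³ = 1.262×10⁴ s.
= 3.504 hours.

T ≈ 3.50 hours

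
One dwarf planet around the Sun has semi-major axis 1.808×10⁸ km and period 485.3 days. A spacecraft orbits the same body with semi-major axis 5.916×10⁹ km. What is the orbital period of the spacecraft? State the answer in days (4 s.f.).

T₂ ≈ 90840 days

Kepler's third law: T² ∝ a³, so T₂ = T₁ (a₂/a₁)^(3/2).
a₂/a₁ = 32.72, (a₂/a₁)^(3/2) = 187.2.
T₂ = 485.3 × 187.2 = 90840 days.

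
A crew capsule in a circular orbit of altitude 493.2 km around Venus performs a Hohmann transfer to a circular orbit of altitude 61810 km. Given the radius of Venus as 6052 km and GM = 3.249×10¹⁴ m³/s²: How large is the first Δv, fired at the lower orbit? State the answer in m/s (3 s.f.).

r₁ = 6052 + 493.2 = 6545.2 km = 6.5452×10⁶ m.
r₂ = 6052 + 61810 = 67862 km = 6.7862×10⁷ m.
Transfer ellipse a_t = (r₁ + r₂)/2 = 3.720×10⁷ m.
At r₁: circular v_c1 = √(μ/r₁) = 7046 m/s; transfer-periapsis v_p = √[μ(2/r₁ − 1/a_t)] = 9516 m/s.
Δv₁ = v_p − v_c1 = 2470 m/s.

Δv ≈ 2470 m/s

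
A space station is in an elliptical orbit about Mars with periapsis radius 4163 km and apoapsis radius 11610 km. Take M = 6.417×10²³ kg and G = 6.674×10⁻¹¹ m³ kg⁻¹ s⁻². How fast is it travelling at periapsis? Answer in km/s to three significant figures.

v ≈ 3.89 km/s

μ = GM = 6.674×10⁻¹¹ × 6.417×10²³ = 4.283×10¹³ m³/s².
Semi-major axis a = (r_p + r_a)/2 = 7886.5 km = 7.886×10⁶ m.
Vis-viva: v² = μ(2/r − 1/a) = 4.283×10¹³ × (4.804×10⁻⁷ − 1.268×10⁻⁷) = 1.514×10⁷ m²/s².
v = 3892 m/s = 3.892 km/s.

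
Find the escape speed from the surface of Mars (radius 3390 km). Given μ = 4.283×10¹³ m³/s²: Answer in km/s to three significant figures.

v_esc ≈ 5.03 km/s

r = R = 3.390×10⁶ m.
Escape speed v_esc = √(2μ/r) = √(2 × 4.283×10¹³ / 3.390×10⁶) = √(2.527×10⁷) = 5027 m/s.
= 5.027 km/s.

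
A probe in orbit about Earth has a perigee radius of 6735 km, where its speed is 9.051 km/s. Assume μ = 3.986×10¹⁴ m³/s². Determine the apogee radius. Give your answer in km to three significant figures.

r_p = 6.735×10⁶ m.
Specific energy ε = v²/2 − μ/r = -1.822×10⁷ J/kg, so a = −μ/(2ε) = 1.094×10⁷ m.
The apsides satisfy r_p + r_a = 2a, so the apogee radius is 2a − r_p = 1.514×10⁷ m = 15138 km.

apogee radius ≈ 15100 km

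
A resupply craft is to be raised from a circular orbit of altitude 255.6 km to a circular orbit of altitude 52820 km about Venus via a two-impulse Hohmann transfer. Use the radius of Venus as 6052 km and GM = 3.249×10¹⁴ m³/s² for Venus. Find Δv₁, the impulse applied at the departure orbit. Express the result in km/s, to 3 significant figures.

r₁ = 6052 + 255.6 = 6307.6 km = 6.3076×10⁶ m.
r₂ = 6052 + 52820 = 58872 km = 5.8872×10⁷ m.
Transfer ellipse a_t = (r₁ + r₂)/2 = 3.259×10⁷ m.
At r₁: circular v_c1 = √(μ/r₁) = 7177 m/s; transfer-periapsis v_p = √[μ(2/r₁ − 1/a_t)] = 9646 m/s.
Δv₁ = v_p − v_c1 = 2469 m/s.
= 2.469 km/s.

Δv ≈ 2.47 km/s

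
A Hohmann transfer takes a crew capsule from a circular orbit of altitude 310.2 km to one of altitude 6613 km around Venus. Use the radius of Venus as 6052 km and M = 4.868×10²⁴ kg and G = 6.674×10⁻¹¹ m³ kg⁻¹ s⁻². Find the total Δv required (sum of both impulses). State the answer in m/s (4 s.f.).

μ = GM = 6.674×10⁻¹¹ × 4.868×10²⁴ = 3.249×10¹⁴ m³/s².
r₁ = 6052 + 310.2 = 6362.2 km = 6.3622×10⁶ m.
r₂ = 6052 + 6613 = 12665 km = 1.2665×10⁷ m.
Transfer ellipse a_t = (r₁ + r₂)/2 = 9.514×10⁶ m.
At r₁: circular v_c1 = √(μ/r₁) = 7146 m/s; transfer-periapsis v_p = √[μ(2/r₁ − 1/a_t)] = 8245 m/s.
Δv₁ = v_p − v_c1 = 1099 m/s.
At r₂: circular v_c2 = √(μ/r₂) = 5065 m/s; transfer-apoapsis v_a = √[μ(2/r₂ − 1/a_t)] = 4142 m/s.
Δv₂ = v_c2 − v_a = 923.0 m/s.
Total Δv = Δv₁ + Δv₂ = 2022 m/s.

Δv_total ≈ 2022 m/s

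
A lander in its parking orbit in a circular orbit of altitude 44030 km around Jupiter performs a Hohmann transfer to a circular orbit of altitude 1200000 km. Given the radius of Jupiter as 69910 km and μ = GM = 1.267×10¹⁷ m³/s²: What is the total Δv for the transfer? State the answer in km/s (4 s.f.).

r₁ = 69910 + 44030 = 113940 km = 1.1394×10⁸ m.
r₂ = 69910 + 1200000 = 1269900 km = 1.2699×10⁹ m.
Transfer ellipse a_t = (r₁ + r₂)/2 = 6.919×10⁸ m.
At r₁: circular v_c1 = √(μ/r₁) = 33350 m/s; transfer-perijove v_p = √[μ(2/r₁ − 1/a_t)] = 45180 m/s.
Δv₁ = v_p − v_c1 = 11830 m/s.
At r₂: circular v_c2 = √(μ/r₂) = 9989 m/s; transfer-apojove v_a = √[μ(2/r₂ − 1/a_t)] = 4053 m/s.
Δv₂ = v_c2 − v_a = 5935 m/s.
Total Δv = Δv₁ + Δv₂ = 17760 m/s = 17.76 km/s.

Δv_total ≈ 17.76 km/s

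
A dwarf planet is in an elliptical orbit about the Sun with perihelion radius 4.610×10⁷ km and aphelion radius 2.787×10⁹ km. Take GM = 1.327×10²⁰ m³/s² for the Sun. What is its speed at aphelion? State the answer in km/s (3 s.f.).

Semi-major axis a = (r_p + r_a)/2 = 1.4166×10⁹ km = 1.417×10¹² m.
Vis-viva: v² = μ(2/r − 1/a) = 1.327×10²⁰ × (7.176×10⁻¹³ − 7.059×10⁻¹³) = 1.550×10⁶ m²/s².
v = 1245 m/s = 1.245 km/s.

v ≈ 1.24 km/s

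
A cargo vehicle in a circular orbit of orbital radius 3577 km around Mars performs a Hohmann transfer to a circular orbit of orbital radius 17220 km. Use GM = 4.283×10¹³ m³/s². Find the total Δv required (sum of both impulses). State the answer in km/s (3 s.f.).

r₁ = 3577 km = 3.577×10⁶ m.
r₂ = 17220 km = 1.722×10⁷ m.
Transfer ellipse a_t = (r₁ + r₂)/2 = 1.040×10⁷ m.
At r₁: circular v_c1 = √(μ/r₁) = 3460 m/s; transfer-periapsis v_p = √[μ(2/r₁ − 1/a_t)] = 4453 m/s.
Δv₁ = v_p − v_c1 = 992.6 m/s.
At r₂: circular v_c2 = √(μ/r₂) = 1577 m/s; transfer-apoapsis v_a = √[μ(2/r₂ − 1/a_t)] = 925.0 m/s.
Δv₂ = v_c2 − v_a = 652.1 m/s.
Total Δv = Δv₁ + Δv₂ = 1645 m/s = 1.645 km/s.

Δv_total ≈ 1.64 km/s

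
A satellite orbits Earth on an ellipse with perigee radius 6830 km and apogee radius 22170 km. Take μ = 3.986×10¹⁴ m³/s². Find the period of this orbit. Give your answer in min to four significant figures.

T ≈ 289.6 min

Semi-major axis a = (r_p + r_a)/2 = (6830.0 + 22170)/2 = 14500 km = 1.450×10⁷ m.
By Kepler's third law T = 2π√(a³/μ) = 2π × 2.766×10³ = 1.738×10⁴ s.
= 289.6 min.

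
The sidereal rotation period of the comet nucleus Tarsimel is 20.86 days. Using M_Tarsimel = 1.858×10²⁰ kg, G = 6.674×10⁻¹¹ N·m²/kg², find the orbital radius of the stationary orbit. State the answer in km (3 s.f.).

μ = GM = 6.674×10⁻¹¹ × 1.858×10²⁰ = 1.240×10¹⁰ m³/s².
T = 20.86 days = 1.802×10⁶ s.
A synchronous orbit has period T, so by Kepler's third law a = (μT²/4π²)^(1/3).
μT²/4π² = 1.240×10¹⁰ × (1.802×10⁶)² / 39.48 = 1.020×10²¹ m³.
a = 1.007×10⁷ m = 10067 km.

r_sync ≈ 10100 km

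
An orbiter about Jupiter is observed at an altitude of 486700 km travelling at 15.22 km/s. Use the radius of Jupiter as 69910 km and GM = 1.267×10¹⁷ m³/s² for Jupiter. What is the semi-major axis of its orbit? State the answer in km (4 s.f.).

r = 69910 + 486700 = 5.5661×10⁵ km = 5.566×10⁸ m.
Specific orbital energy ε = v²/2 − μ/r = (15220)²/2 − 1.267×10¹⁷/5.566×10⁸ = -1.118×10⁸ J/kg.
Since ε = −μ/(2a), a = −μ/(2ε) = 5.666×10⁸ m = 5.6662×10⁵ km.

a ≈ 5.666×10⁵ km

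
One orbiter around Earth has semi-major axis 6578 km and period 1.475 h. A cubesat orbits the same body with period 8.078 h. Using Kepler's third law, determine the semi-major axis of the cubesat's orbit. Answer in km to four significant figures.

a₂ ≈ 20440 km

Kepler's third law: a³ ∝ T², so a₂ = a₁ (T₂/T₁)^(2/3).
T₂/T₁ = 5.477, (T₂/T₁)^(2/3) = 3.107.
a₂ = 6578 × 3.107 = 20440 km.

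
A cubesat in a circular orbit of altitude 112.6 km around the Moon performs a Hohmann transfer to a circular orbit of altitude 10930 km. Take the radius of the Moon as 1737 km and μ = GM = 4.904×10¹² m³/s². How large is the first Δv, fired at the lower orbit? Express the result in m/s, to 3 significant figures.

r₁ = 1737 + 112.6 = 1849.6 km = 1.8496×10⁶ m.
r₂ = 1737 + 10930 = 12667 km = 1.2667×10⁷ m.
Transfer ellipse a_t = (r₁ + r₂)/2 = 7.258×10⁶ m.
At r₁: circular v_c1 = √(μ/r₁) = 1628 m/s; transfer-perilune v_p = √[μ(2/r₁ − 1/a_t)] = 2151 m/s.
Δv₁ = v_p − v_c1 = 522.8 m/s.

Δv ≈ 523 m/s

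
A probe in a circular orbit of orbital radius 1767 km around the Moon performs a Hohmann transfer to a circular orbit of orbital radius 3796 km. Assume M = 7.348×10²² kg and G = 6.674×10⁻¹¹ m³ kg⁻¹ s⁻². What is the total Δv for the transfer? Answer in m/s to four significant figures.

Δv_total ≈ 510.9 m/s

μ = GM = 6.674×10⁻¹¹ × 7.348×10²² = 4.904×10¹² m³/s².
r₁ = 1767 km = 1.767×10⁶ m.
r₂ = 3796 km = 3.796×10⁶ m.
Transfer ellipse a_t = (r₁ + r₂)/2 = 2.782×10⁶ m.
At r₁: circular v_c1 = √(μ/r₁) = 1666 m/s; transfer-perilune v_p = √[μ(2/r₁ − 1/a_t)] = 1946 m/s.
Δv₁ = v_p − v_c1 = 280.2 m/s.
At r₂: circular v_c2 = √(μ/r₂) = 1137 m/s; transfer-apolune v_a = √[μ(2/r₂ − 1/a_t)] = 905.9 m/s.
Δv₂ = v_c2 − v_a = 230.7 m/s.
Total Δv = Δv₁ + Δv₂ = 510.9 m/s.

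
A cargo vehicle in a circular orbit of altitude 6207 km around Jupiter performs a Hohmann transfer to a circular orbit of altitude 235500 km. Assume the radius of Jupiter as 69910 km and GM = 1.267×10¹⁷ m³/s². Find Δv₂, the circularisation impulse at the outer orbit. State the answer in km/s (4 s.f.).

Δv ≈ 7.502 km/s

r₁ = 69910 + 6207 = 76117 km = 7.6117×10⁷ m.
r₂ = 69910 + 235500 = 305410 km = 3.0541×10⁸ m.
Transfer ellipse a_t = (r₁ + r₂)/2 = 1.908×10⁸ m.
At r₁: circular v_c1 = √(μ/r₁) = 40800 m/s; transfer-perijove v_p = √[μ(2/r₁ − 1/a_t)] = 51620 m/s.
At r₂: circular v_c2 = √(μ/r₂) = 20370 m/s; transfer-apojove v_a = √[μ(2/r₂ − 1/a_t)] = 12870 m/s.
Δv₂ = v_c2 − v_a = 7502 m/s.
= 7.502 km/s.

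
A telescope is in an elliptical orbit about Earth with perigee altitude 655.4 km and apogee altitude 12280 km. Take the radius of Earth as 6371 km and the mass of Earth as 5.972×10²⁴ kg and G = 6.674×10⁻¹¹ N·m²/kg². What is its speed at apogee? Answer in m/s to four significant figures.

μ = GM = 6.674×10⁻¹¹ × 5.972×10²⁴ = 3.986×10¹⁴ m³/s².
r_p = 6371 + 655.4 = 7026.4 km = 7.0264×10⁶ m.
r_a = 6371 + 12280 = 18651 km = 1.8651×10⁷ m.
Semi-major axis a = (r_p + r_a)/2 = 12839 km = 1.284×10⁷ m.
Vis-viva: v² = μ(2/r − 1/a) = 3.986×10¹⁴ × (1.072×10⁻⁷ − 7.789×10⁻⁸) = 1.170×10⁷ m²/s².
v = 3420 m/s.

v ≈ 3420 m/s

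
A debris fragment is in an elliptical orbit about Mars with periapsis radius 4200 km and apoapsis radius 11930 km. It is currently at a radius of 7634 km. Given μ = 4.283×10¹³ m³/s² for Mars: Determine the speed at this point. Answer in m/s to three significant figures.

v ≈ 2430 m/s

Semi-major axis a = (r_p + r_a)/2 = 8065.0 km = 8.065×10⁶ m.
Vis-viva: v² = μ(2/r − 1/a) = 4.283×10¹³ × (2.620×10⁻⁷ − 1.240×10⁻⁷) = 5.910×10⁶ m²/s².
v = 2431 m/s.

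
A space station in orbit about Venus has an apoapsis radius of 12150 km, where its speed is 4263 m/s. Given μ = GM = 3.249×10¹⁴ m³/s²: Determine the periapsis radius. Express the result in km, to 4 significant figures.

periapsis radius ≈ 6254 km

r_a = 1.215×10⁷ m.
Specific energy ε = v²/2 − μ/r = -1.765×10⁷ J/kg, so a = −μ/(2ε) = 9.202×10⁶ m.
The apsides satisfy r_p + r_a = 2a, so the periapsis radius is 2a − r_a = 6.254×10⁶ m = 6253.6 km.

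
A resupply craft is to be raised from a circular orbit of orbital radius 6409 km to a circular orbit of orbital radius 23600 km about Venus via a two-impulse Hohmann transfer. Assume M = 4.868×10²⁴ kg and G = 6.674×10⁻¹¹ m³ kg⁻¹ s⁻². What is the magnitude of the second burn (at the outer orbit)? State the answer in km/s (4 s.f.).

Δv ≈ 1.285 km/s

μ = GM = 6.674×10⁻¹¹ × 4.868×10²⁴ = 3.249×10¹⁴ m³/s².
r₁ = 6409 km = 6.409×10⁶ m.
r₂ = 23600 km = 2.360×10⁷ m.
Transfer ellipse a_t = (r₁ + r₂)/2 = 1.500×10⁷ m.
At r₁: circular v_c1 = √(μ/r₁) = 7120 m/s; transfer-periapsis v_p = √[μ(2/r₁ − 1/a_t)] = 8929 m/s.
At r₂: circular v_c2 = √(μ/r₂) = 3710 m/s; transfer-apoapsis v_a = √[μ(2/r₂ − 1/a_t)] = 2425 m/s.
Δv₂ = v_c2 − v_a = 1285 m/s.
= 1.285 km/s.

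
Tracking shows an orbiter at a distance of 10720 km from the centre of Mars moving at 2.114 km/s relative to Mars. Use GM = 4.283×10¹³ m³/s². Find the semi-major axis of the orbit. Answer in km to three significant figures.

r = 1.072×10⁷ m.
Specific orbital energy ε = v²/2 − μ/r = (2114)²/2 − 4.283×10¹³/1.072×10⁷ = -1.761×10⁶ J/kg.
Since ε = −μ/(2a), a = −μ/(2ε) = 1.216×10⁷ m = 12162 km.

a ≈ 12200 km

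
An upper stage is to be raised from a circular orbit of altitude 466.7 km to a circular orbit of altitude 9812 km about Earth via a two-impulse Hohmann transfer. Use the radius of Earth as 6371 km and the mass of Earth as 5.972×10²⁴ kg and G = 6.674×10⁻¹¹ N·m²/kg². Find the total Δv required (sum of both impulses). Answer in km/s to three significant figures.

Δv_total ≈ 2.56 km/s

μ = GM = 6.674×10⁻¹¹ × 5.972×10²⁴ = 3.986×10¹⁴ m³/s².
r₁ = 6371 + 466.7 = 6837.7 km = 6.8377×10⁶ m.
r₂ = 6371 + 9812 = 16183 km = 1.6183×10⁷ m.
Transfer ellipse a_t = (r₁ + r₂)/2 = 1.151×10⁷ m.
At r₁: circular v_c1 = √(μ/r₁) = 7635 m/s; transfer-perigee v_p = √[μ(2/r₁ − 1/a_t)] = 9053 m/s.
Δv₁ = v_p − v_c1 = 1418 m/s.
At r₂: circular v_c2 = √(μ/r₂) = 4963 m/s; transfer-apogee v_a = √[μ(2/r₂ − 1/a_t)] = 3825 m/s.
Δv₂ = v_c2 − v_a = 1138 m/s.
Total Δv = Δv₁ + Δv₂ = 2556 m/s = 2.556 km/s.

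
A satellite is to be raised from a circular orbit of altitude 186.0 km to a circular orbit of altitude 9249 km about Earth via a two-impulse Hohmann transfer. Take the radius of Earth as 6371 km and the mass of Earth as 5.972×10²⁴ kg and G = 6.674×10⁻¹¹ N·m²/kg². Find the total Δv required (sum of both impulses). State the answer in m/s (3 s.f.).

Δv_total ≈ 2620 m/s

μ = GM = 6.674×10⁻¹¹ × 5.972×10²⁴ = 3.986×10¹⁴ m³/s².
r₁ = 6371 + 186.0 = 6557.0 km = 6.5570×10⁶ m.
r₂ = 6371 + 9249 = 15620 km = 1.5620×10⁷ m.
Transfer ellipse a_t = (r₁ + r₂)/2 = 1.109×10⁷ m.
At r₁: circular v_c1 = √(μ/r₁) = 7797 m/s; transfer-perigee v_p = √[μ(2/r₁ − 1/a_t)] = 9253 m/s.
Δv₁ = v_p − v_c1 = 1457 m/s.
At r₂: circular v_c2 = √(μ/r₂) = 5051 m/s; transfer-apogee v_a = √[μ(2/r₂ − 1/a_t)] = 3884 m/s.
Δv₂ = v_c2 − v_a = 1167 m/s.
Total Δv = Δv₁ + Δv₂ = 2624 m/s.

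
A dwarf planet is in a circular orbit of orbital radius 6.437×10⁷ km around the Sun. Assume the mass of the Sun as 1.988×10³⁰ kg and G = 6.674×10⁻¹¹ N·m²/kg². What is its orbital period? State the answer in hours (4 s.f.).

μ = GM = 6.674×10⁻¹¹ × 1.988×10³⁰ = 1.327×10²⁰ m³/s².
r = 6.437×10⁷ km = 6.437×10¹⁰ m.
Kepler's third law: T = 2π√(r³/μ) = 2π√((6.437×10¹⁰)³ / 1.327×10²⁰).
r³/μ = 2.010×10¹² s², so T = 2π × 1.418×10⁶ = 8.908×10⁶ s.
Converting: 8.908×10⁶ s ÷ 3600 = 2475 hours.

T ≈ 2475 hours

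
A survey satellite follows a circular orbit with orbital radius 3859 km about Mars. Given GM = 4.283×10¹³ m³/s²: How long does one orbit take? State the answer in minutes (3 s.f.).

T ≈ 121 minutes

r = 3859 km = 3.859×10⁶ m.
Kepler's third law: T = 2π√(r³/μ) = 2π√((3.859×10⁶)³ / 4.283×10¹³).
r³/μ = 1.342×10⁶ s², so T = 2π × 1.158×10³ = 7.278×10³ s.
Converting: 7.278×10³ s ÷ 60.00 = 121.3 minutes.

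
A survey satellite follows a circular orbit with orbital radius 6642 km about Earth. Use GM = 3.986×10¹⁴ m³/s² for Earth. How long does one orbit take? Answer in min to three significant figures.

T ≈ 89.8 min

r = 6642 km = 6.642×10⁶ m.
Kepler's third law: T = 2π√(r³/μ) = 2π√((6.642×10⁶)³ / 3.986×10¹⁴).
r³/μ = 7.351×10⁵ s², so T = 2π × 8.574×10² = 5.387×10³ s.
Converting: 5.387×10³ s ÷ 60.00 = 89.79 min.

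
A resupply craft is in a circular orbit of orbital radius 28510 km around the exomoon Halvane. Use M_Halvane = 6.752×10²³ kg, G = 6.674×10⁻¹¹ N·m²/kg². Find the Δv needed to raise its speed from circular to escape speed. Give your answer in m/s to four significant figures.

Δv ≈ 520.8 m/s

μ = GM = 6.674×10⁻¹¹ × 6.752×10²³ = 4.506×10¹³ m³/s².
r = 28510 km = 2.851×10⁷ m.
Circular speed v_c = √(μ/r) = 1257 m/s.
Escape speed v_esc = √(2μ/r) = √2 × v_c = 1778 m/s.
Δv = v_esc − v_c = 520.8 m/s.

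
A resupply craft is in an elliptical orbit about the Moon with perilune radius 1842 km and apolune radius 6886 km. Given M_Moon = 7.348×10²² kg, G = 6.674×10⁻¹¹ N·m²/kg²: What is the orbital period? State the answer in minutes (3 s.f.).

T ≈ 431 minutes

μ = GM = 6.674×10⁻¹¹ × 7.348×10²² = 4.904×10¹² m³/s².
Semi-major axis a = (r_p + r_a)/2 = (1842.0 + 6886.0)/2 = 4364.0 km = 4.364×10⁶ m.
By Kepler's third law T = 2π√(a³/μ) = 2π × 4.117×10³ = 2.587×10⁴ s.
= 431.1 minutes.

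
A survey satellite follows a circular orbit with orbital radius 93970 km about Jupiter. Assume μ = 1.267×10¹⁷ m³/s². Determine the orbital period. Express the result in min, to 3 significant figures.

T ≈ 268 min

r = 93970 km = 9.397×10⁷ m.
Kepler's third law: T = 2π√(r³/μ) = 2π√((9.397×10⁷)³ / 1.267×10¹⁷).
r³/μ = 6.549×10⁶ s², so T = 2π × 2.559×10³ = 1.608×10⁴ s.
Converting: 1.608×10⁴ s ÷ 60.00 = 268.0 min.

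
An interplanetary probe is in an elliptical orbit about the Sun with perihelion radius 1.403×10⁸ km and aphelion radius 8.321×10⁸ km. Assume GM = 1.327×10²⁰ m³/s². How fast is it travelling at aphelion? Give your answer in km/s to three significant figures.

Semi-major axis a = (r_p + r_a)/2 = 4.8620×10⁸ km = 4.862×10¹¹ m.
Vis-viva: v² = μ(2/r − 1/a) = 1.327×10²⁰ × (2.404×10⁻¹² − 2.057×10⁻¹²) = 4.602×10⁷ m²/s².
v = 6784 m/s = 6.784 km/s.

v ≈ 6.78 km/s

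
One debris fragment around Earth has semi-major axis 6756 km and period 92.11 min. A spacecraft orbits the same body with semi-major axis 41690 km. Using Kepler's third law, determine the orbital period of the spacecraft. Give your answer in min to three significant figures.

Kepler's third law: T² ∝ a³, so T₂ = T₁ (a₂/a₁)^(3/2).
a₂/a₁ = 6.171, (a₂/a₁)^(3/2) = 15.33.
T₂ = 92.11 × 15.33 = 1412 min.

T₂ ≈ 1410 min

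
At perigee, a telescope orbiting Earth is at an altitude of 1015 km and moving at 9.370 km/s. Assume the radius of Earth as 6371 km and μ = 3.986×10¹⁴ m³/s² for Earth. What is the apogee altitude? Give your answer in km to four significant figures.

apogee altitude ≈ 25830 km

r_p = 6371 + 1015 = 7386.0 km = 7.386×10⁶ m.
Specific energy ε = v²/2 − μ/r = -1.007×10⁷ J/kg, so a = −μ/(2ε) = 1.979×10⁷ m.
The apsides satisfy r_p + r_a = 2a, so the apogee radius is 2a − r_p = 3.220×10⁷ m = 32203 km.
Apogee altitude = 32203 − 6371 = 25832 km.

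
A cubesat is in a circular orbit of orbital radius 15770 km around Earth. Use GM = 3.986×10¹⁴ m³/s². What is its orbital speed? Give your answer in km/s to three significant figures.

r = 15770 km = 1.577×10⁷ m.
For a circular orbit v = √(μ/r) = √(3.986×10¹⁴ / 1.577×10⁷) = √(2.528×10⁷) = 5028 m/s.
That is 5.028 km/s.

v ≈ 5.03 km/s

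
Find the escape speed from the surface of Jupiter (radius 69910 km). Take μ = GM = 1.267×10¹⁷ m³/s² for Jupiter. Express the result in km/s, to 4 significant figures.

v_esc ≈ 60.21 km/s

r = R = 6.991×10⁷ m.
Escape speed v_esc = √(2μ/r) = √(2 × 1.267×10¹⁷ / 6.991×10⁷) = √(3.625×10⁹) = 60210 m/s.
= 60.21 km/s.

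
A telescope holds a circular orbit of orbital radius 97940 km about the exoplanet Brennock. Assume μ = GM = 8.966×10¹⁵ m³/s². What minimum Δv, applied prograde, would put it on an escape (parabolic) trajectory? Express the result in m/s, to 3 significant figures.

Δv ≈ 3960 m/s

r = 97940 km = 9.794×10⁷ m.
Circular speed v_c = √(μ/r) = 9568 m/s.
Escape speed v_esc = √(2μ/r) = √2 × v_c = 13530 m/s.
Δv = v_esc − v_c = 3963 m/s.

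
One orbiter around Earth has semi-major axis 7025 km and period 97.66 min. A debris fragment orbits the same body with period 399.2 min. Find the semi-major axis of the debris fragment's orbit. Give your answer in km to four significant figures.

Kepler's third law: a³ ∝ T², so a₂ = a₁ (T₂/T₁)^(2/3).
T₂/T₁ = 4.088, (T₂/T₁)^(2/3) = 2.557.
a₂ = 7025 × 2.557 = 17960 km.

a₂ ≈ 17960 km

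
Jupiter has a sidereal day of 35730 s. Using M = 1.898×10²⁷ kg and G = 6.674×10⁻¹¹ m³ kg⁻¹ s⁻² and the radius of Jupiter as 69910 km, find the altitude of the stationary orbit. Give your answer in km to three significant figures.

h_sync ≈ 90100 km

μ = GM = 6.674×10⁻¹¹ × 1.898×10²⁷ = 1.267×10¹⁷ m³/s².
A synchronous orbit has period T, so by Kepler's third law a = (μT²/4π²)^(1/3).
μT²/4π² = 1.267×10¹⁷ × (3.573×10⁴)² / 39.48 = 4.096×10²⁴ m³.
a = 1.600×10⁸ m = 1.6000×10⁵ km.
Altitude h = a − R = 1.6000×10⁵ − 69910 = 90094 km.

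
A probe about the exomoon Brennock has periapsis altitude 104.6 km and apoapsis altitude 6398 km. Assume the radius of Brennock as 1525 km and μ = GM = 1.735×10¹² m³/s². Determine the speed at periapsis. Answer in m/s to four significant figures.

r_p = 1525 + 104.6 = 1629.6 km = 1.6296×10⁶ m.
r_a = 1525 + 6398 = 7923.0 km = 7.9230×10⁶ m.
Semi-major axis a = (r_p + r_a)/2 = 4776.3 km = 4.776×10⁶ m.
Vis-viva: v² = μ(2/r − 1/a) = 1.735×10¹² × (1.227×10⁻⁶ − 2.094×10⁻⁷) = 1.766×10⁶ m²/s².
v = 1329 m/s.

v ≈ 1329 m/s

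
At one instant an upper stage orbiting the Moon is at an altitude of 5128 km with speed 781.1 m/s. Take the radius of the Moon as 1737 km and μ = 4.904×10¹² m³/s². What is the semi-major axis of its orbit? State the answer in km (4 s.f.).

a ≈ 5991 km

r = 1737 + 5128 = 6865.0 km = 6.865×10⁶ m.
Vis-viva rearranged: 1/a = 2/r − v²/μ = 2.913×10⁻⁷ − 1.244×10⁻⁷ = 1.669×10⁻⁷ m⁻¹.
a = 5.991×10⁶ m = 5990.9 km.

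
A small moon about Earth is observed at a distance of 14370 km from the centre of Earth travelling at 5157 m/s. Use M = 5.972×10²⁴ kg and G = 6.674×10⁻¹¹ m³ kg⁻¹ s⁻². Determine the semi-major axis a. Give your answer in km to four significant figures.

μ = GM = 6.674×10⁻¹¹ × 5.972×10²⁴ = 3.986×10¹⁴ m³/s².
r = 1.437×10⁷ m.
Specific orbital energy ε = v²/2 − μ/r = (5157)²/2 − 3.986×10¹⁴/1.437×10⁷ = -1.444×10⁷ J/kg.
Since ε = −μ/(2a), a = −μ/(2ε) = 1.380×10⁷ m = 13802 km.

a ≈ 13800 km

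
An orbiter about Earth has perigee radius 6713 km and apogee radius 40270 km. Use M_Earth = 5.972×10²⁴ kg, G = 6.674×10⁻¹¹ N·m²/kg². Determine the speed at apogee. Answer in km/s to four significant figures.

μ = GM = 6.674×10⁻¹¹ × 5.972×10²⁴ = 3.986×10¹⁴ m³/s².
Semi-major axis a = (r_p + r_a)/2 = 23492 km = 2.349×10⁷ m.
Vis-viva: v² = μ(2/r − 1/a) = 3.986×10¹⁴ × (4.966×10⁻⁸ − 4.257×10⁻⁸) = 2.828×10⁶ m²/s².
v = 1682 m/s = 1.682 km/s.

v ≈ 1.682 km/s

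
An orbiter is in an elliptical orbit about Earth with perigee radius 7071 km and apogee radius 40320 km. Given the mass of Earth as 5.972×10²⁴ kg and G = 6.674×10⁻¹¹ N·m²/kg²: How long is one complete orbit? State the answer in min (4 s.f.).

T ≈ 605.0 min

μ = GM = 6.674×10⁻¹¹ × 5.972×10²⁴ = 3.986×10¹⁴ m³/s².
Semi-major axis a = (r_p + r_a)/2 = (7071.0 + 40320)/2 = 23696 km = 2.370×10⁷ m.
By Kepler's third law T = 2π√(a³/μ) = 2π × 5.778×10³ = 3.630×10⁴ s.
= 605.0 min.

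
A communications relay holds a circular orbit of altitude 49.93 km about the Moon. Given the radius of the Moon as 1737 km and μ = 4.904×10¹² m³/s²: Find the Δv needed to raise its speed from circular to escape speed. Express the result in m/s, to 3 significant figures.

r = 1737 + 49.93 = 1786.9 km = 1.7869×10⁶ m.
Circular speed v_c = √(μ/r) = 1657 m/s.
Escape speed v_esc = √(2μ/r) = √2 × v_c = 2343 m/s.
Δv = v_esc − v_c = 686.2 m/s.

Δv ≈ 686 m/s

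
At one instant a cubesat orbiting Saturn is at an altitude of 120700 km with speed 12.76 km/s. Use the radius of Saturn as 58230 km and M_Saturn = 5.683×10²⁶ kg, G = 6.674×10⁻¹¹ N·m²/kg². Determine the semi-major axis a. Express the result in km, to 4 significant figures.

a ≈ 1.452×10⁵ km

μ = GM = 6.674×10⁻¹¹ × 5.683×10²⁶ = 3.793×10¹⁶ m³/s².
r = 58230 + 120700 = 1.7893×10⁵ km = 1.789×10⁸ m.
Vis-viva rearranged: 1/a = 2/r − v²/μ = 1.118×10⁻⁸ − 4.293×10⁻⁹ = 6.885×10⁻⁹ m⁻¹.
a = 1.452×10⁸ m = 1.4525×10⁵ km.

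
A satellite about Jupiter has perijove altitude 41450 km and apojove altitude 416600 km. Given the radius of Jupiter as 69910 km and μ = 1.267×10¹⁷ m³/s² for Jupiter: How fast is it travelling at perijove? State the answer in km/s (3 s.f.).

v ≈ 43.0 km/s

r_p = 69910 + 41450 = 111360 km = 1.1136×10⁸ m.
r_a = 69910 + 416600 = 486510 km = 4.8651×10⁸ m.
Semi-major axis a = (r_p + r_a)/2 = 2.9894×10⁵ km = 2.989×10⁸ m.
Vis-viva: v² = μ(2/r − 1/a) = 1.267×10¹⁷ × (1.796×10⁻⁸ − 3.345×10⁻⁹) = 1.852×10⁹ m²/s².
v = 43030 m/s = 43.03 km/s.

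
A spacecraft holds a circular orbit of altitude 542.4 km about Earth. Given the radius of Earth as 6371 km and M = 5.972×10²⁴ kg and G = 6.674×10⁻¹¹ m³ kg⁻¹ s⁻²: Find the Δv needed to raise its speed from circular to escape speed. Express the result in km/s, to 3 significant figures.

μ = GM = 6.674×10⁻¹¹ × 5.972×10²⁴ = 3.986×10¹⁴ m³/s².
r = 6371 + 542.4 = 6913.4 km = 6.9134×10⁶ m.
Circular speed v_c = √(μ/r) = 7593 m/s.
Escape speed v_esc = √(2μ/r) = √2 × v_c = 10740 m/s.
Δv = v_esc − v_c = 3145 m/s = 3.145 km/s.

Δv ≈ 3.15 km/s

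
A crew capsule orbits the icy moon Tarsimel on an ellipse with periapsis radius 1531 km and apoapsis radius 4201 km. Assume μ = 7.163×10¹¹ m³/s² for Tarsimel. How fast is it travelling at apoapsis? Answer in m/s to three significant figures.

Semi-major axis a = (r_p + r_a)/2 = 2866.0 km = 2.866×10⁶ m.
Vis-viva: v² = μ(2/r − 1/a) = 7.163×10¹¹ × (4.761×10⁻⁷ − 3.489×10⁻⁷) = 9.108×10⁴ m²/s².
v = 301.8 m/s.

v ≈ 302 m/s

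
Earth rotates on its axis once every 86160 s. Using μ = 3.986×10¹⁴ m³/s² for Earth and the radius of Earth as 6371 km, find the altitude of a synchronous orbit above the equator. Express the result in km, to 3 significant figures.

A synchronous orbit has period T, so by Kepler's third law a = (μT²/4π²)^(1/3).
μT²/4π² = 3.986×10¹⁴ × (8.616×10⁴)² / 39.48 = 7.495×10²² m³.
a = 4.216×10⁷ m = 42163 km.
Altitude h = a − R = 42163 − 6371 = 35792 km.

h_sync ≈ 35800 km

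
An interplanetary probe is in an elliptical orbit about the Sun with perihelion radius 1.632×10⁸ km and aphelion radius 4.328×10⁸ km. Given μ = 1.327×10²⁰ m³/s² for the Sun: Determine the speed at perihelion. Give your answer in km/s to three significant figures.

v ≈ 34.4 km/s

Semi-major axis a = (r_p + r_a)/2 = 2.9800×10⁸ km = 2.980×10¹¹ m.
Vis-viva: v² = μ(2/r − 1/a) = 1.327×10²⁰ × (1.225×10⁻¹¹ − 3.356×10⁻¹²) = 1.181×10⁹ m²/s².
v = 34360 m/s = 34.36 km/s.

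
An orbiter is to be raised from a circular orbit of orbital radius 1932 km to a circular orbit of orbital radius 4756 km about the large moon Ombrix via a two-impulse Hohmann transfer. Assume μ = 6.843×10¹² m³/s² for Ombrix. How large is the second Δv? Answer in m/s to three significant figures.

Δv ≈ 288 m/s

r₁ = 1932 km = 1.932×10⁶ m.
r₂ = 4756 km = 4.756×10⁶ m.
Transfer ellipse a_t = (r₁ + r₂)/2 = 3.344×10⁶ m.
At r₁: circular v_c1 = √(μ/r₁) = 1882 m/s; transfer-periapsis v_p = √[μ(2/r₁ − 1/a_t)] = 2244 m/s.
At r₂: circular v_c2 = √(μ/r₂) = 1200 m/s; transfer-apoapsis v_a = √[μ(2/r₂ − 1/a_t)] = 911.7 m/s.
Δv₂ = v_c2 − v_a = 287.8 m/s.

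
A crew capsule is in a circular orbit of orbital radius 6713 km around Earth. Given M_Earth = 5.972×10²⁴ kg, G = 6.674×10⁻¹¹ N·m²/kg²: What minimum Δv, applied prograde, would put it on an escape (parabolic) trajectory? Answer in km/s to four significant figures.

Δv ≈ 3.192 km/s

μ = GM = 6.674×10⁻¹¹ × 5.972×10²⁴ = 3.986×10¹⁴ m³/s².
r = 6713 km = 6.713×10⁶ m.
Circular speed v_c = √(μ/r) = 7705 m/s.
Escape speed v_esc = √(2μ/r) = √2 × v_c = 10900 m/s.
Δv = v_esc − v_c = 3192 m/s = 3.192 km/s.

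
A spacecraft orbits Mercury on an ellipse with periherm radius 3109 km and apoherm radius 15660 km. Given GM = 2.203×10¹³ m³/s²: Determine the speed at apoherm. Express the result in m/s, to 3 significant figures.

Semi-major axis a = (r_p + r_a)/2 = 9384.5 km = 9.384×10⁶ m.
Vis-viva: v² = μ(2/r − 1/a) = 2.203×10¹³ × (1.277×10⁻⁷ − 1.066×10⁻⁷) = 4.660×10⁵ m²/s².
v = 682.7 m/s.

v ≈ 683 m/s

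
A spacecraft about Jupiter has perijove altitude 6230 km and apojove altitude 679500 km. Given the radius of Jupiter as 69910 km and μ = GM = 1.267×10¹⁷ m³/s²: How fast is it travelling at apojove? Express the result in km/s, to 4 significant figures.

r_p = 69910 + 6230 = 76140 km = 7.6140×10⁷ m.
r_a = 69910 + 679500 = 749410 km = 7.4941×10⁸ m.
Semi-major axis a = (r_p + r_a)/2 = 4.1278×10⁵ km = 4.128×10⁸ m.
Vis-viva: v² = μ(2/r − 1/a) = 1.267×10¹⁷ × (2.669×10⁻⁹ − 2.423×10⁻⁹) = 3.119×10⁷ m²/s².
v = 5584 m/s = 5.584 km/s.

v ≈ 5.584 km/s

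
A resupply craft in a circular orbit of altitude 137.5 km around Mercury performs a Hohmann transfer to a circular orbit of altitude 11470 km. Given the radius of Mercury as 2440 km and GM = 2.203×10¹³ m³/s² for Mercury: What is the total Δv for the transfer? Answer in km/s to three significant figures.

r₁ = 2440 + 137.5 = 2577.5 km = 2.5775×10⁶ m.
r₂ = 2440 + 11470 = 13910 km = 1.3910×10⁷ m.
Transfer ellipse a_t = (r₁ + r₂)/2 = 8.244×10⁶ m.
At r₁: circular v_c1 = √(μ/r₁) = 2924 m/s; transfer-periherm v_p = √[μ(2/r₁ − 1/a_t)] = 3798 m/s.
Δv₁ = v_p − v_c1 = 874.1 m/s.
At r₂: circular v_c2 = √(μ/r₂) = 1258 m/s; transfer-apoherm v_a = √[μ(2/r₂ − 1/a_t)] = 703.7 m/s.
Δv₂ = v_c2 − v_a = 554.8 m/s.
Total Δv = Δv₁ + Δv₂ = 1429 m/s = 1.429 km/s.

Δv_total ≈ 1.43 km/s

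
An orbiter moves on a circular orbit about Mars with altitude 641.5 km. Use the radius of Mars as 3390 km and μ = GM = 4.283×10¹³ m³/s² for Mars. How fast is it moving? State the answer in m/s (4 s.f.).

r = 3390 + 641.5 = 4031.5 km = 4.0315×10⁶ m.
For a circular orbit v = √(μ/r) = √(4.283×10¹³ / 4.032×10⁶) = √(1.062×10⁷) = 3259 m/s.

v ≈ 3259 m/s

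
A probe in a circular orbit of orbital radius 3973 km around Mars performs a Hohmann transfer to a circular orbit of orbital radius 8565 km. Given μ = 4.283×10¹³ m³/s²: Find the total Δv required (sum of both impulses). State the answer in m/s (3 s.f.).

r₁ = 3973 km = 3.973×10⁶ m.
r₂ = 8565 km = 8.565×10⁶ m.
Transfer ellipse a_t = (r₁ + r₂)/2 = 6.269×10⁶ m.
At r₁: circular v_c1 = √(μ/r₁) = 3283 m/s; transfer-periapsis v_p = √[μ(2/r₁ − 1/a_t)] = 3838 m/s.
Δv₁ = v_p − v_c1 = 554.4 m/s.
At r₂: circular v_c2 = √(μ/r₂) = 2236 m/s; transfer-apoapsis v_a = √[μ(2/r₂ − 1/a_t)] = 1780 m/s.
Δv₂ = v_c2 − v_a = 456.0 m/s.
Total Δv = Δv₁ + Δv₂ = 1010 m/s.

Δv_total ≈ 1010 m/s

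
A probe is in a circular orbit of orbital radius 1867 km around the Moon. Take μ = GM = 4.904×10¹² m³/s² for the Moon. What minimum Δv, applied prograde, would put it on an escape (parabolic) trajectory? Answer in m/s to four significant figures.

r = 1867 km = 1.867×10⁶ m.
Circular speed v_c = √(μ/r) = 1621 m/s.
Escape speed v_esc = √(2μ/r) = √2 × v_c = 2292 m/s.
Δv = v_esc − v_c = 671.3 m/s.

Δv ≈ 671.3 m/s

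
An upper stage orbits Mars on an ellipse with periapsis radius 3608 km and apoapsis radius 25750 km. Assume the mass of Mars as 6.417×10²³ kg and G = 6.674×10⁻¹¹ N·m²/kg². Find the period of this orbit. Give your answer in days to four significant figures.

T ≈ 0.625 days

μ = GM = 6.674×10⁻¹¹ × 6.417×10²³ = 4.283×10¹³ m³/s².
Semi-major axis a = (r_p + r_a)/2 = (3608.0 + 25750)/2 = 14679 km = 1.468×10⁷ m.
By Kepler's third law T = 2π√(a³/μ) = 2π × 8.594×10³ = 5.400×10⁴ s.
= 0.625 days.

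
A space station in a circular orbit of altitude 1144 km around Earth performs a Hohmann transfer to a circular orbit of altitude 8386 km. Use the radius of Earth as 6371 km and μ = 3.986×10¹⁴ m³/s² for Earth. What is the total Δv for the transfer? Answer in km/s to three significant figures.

r₁ = 6371 + 1144 = 7515.0 km = 7.5150×10⁶ m.
r₂ = 6371 + 8386 = 14757 km = 1.4757×10⁷ m.
Transfer ellipse a_t = (r₁ + r₂)/2 = 1.114×10⁷ m.
At r₁: circular v_c1 = √(μ/r₁) = 7283 m/s; transfer-perigee v_p = √[μ(2/r₁ − 1/a_t)] = 8384 m/s.
Δv₁ = v_p − v_c1 = 1101 m/s.
At r₂: circular v_c2 = √(μ/r₂) = 5197 m/s; transfer-apogee v_a = √[μ(2/r₂ − 1/a_t)] = 4269 m/s.
Δv₂ = v_c2 − v_a = 927.8 m/s.
Total Δv = Δv₁ + Δv₂ = 2029 m/s = 2.029 km/s.

Δv_total ≈ 2.03 km/s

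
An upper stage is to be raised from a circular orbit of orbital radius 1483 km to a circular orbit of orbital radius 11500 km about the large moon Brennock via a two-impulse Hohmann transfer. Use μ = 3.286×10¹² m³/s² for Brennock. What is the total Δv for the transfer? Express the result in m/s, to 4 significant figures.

Δv_total ≈ 771.8 m/s

r₁ = 1483 km = 1.483×10⁶ m.
r₂ = 11500 km = 1.150×10⁷ m.
Transfer ellipse a_t = (r₁ + r₂)/2 = 6.492×10⁶ m.
At r₁: circular v_c1 = √(μ/r₁) = 1489 m/s; transfer-periapsis v_p = √[μ(2/r₁ − 1/a_t)] = 1981 m/s.
Δv₁ = v_p − v_c1 = 492.7 m/s.
At r₂: circular v_c2 = √(μ/r₂) = 534.5 m/s; transfer-apoapsis v_a = √[μ(2/r₂ − 1/a_t)] = 255.5 m/s.
Δv₂ = v_c2 − v_a = 279.1 m/s.
Total Δv = Δv₁ + Δv₂ = 771.8 m/s.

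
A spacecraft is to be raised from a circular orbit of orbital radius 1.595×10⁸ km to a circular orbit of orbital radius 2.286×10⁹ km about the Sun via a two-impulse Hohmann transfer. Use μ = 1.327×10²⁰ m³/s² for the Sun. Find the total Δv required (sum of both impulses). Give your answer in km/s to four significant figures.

r₁ = 1.595×10⁸ km = 1.595×10¹¹ m.
r₂ = 2.286×10⁹ km = 2.286×10¹² m.
Transfer ellipse a_t = (r₁ + r₂)/2 = 1.223×10¹² m.
At r₁: circular v_c1 = √(μ/r₁) = 28840 m/s; transfer-perihelion v_p = √[μ(2/r₁ − 1/a_t)] = 39440 m/s.
Δv₁ = v_p − v_c1 = 10590 m/s.
At r₂: circular v_c2 = √(μ/r₂) = 7619 m/s; transfer-aphelion v_a = √[μ(2/r₂ − 1/a_t)] = 2752 m/s.
Δv₂ = v_c2 − v_a = 4867 m/s.
Total Δv = Δv₁ + Δv₂ = 15460 m/s = 15.46 km/s.

Δv_total ≈ 15.46 km/s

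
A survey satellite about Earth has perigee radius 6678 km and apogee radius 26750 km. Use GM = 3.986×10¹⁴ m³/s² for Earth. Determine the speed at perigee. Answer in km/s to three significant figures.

v ≈ 9.77 km/s

Semi-major axis a = (r_p + r_a)/2 = 16714 km = 1.671×10⁷ m.
Vis-viva: v² = μ(2/r − 1/a) = 3.986×10¹⁴ × (2.995×10⁻⁷ − 5.983×10⁻⁸) = 9.553×10⁷ m²/s².
v = 9774 m/s = 9.774 km/s.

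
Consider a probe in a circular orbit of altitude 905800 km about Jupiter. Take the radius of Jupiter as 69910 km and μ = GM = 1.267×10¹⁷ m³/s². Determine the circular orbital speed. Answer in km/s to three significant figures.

r = 69910 + 905800 = 975710 km = 9.7571×10⁸ m.
For a circular orbit v = √(μ/r) = √(1.267×10¹⁷ / 9.757×10⁸) = √(1.299×10⁸) = 11400 m/s.
That is 11.40 km/s.

v ≈ 11.4 km/s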